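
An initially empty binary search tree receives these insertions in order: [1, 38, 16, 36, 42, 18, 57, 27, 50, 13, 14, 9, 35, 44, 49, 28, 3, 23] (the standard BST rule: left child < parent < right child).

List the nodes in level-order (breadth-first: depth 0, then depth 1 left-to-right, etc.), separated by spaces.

1 38 16 42 13 36 57 9 14 18 50 3 27 44 23 35 49 28

1: root
38: right child of 1 (depth 1)
16: left child of 38 (depth 2)
36: right child of 16 (depth 3)
42: right child of 38 (depth 2)
18: left child of 36 (depth 4)
57: right child of 42 (depth 3)
27: right child of 18 (depth 5)
50: left child of 57 (depth 4)
13: left child of 16 (depth 3)
14: right child of 13 (depth 4)
9: left child of 13 (depth 4)
35: right child of 27 (depth 6)
44: left child of 50 (depth 5)
49: right child of 44 (depth 6)
28: left child of 35 (depth 7)
3: left child of 9 (depth 5)
23: left child of 27 (depth 6)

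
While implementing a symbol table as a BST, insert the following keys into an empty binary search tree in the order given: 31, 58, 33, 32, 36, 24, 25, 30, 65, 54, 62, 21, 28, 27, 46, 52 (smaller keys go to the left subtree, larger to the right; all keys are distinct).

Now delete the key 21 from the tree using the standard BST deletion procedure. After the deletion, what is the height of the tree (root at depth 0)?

Insert 31: tree is empty, so 31 becomes the root.
Insert 58: 58 > 31 → go right. Place as right child of 31.
Insert 33: 33 > 31 → go right; 33 < 58 → go left. Place as left child of 58.
Insert 32: 32 > 31 → go right; 32 < 58 → go left; 32 < 33 → go left. Place as left child of 33.
Insert 36: 36 > 31 → go right; 36 < 58 → go left; 36 > 33 → go right. Place as right child of 33.
Insert 24: 24 < 31 → go left. Place as left child of 31.
Insert 25: 25 < 31 → go left; 25 > 24 → go right. Place as right child of 24.
Insert 30: 30 < 31 → go left; 30 > 24 → go right; 30 > 25 → go right. Place as right child of 25.
Insert 65: 65 > 31 → go right; 65 > 58 → go right. Place as right child of 58.
Insert 54: 54 > 31 → go right; 54 < 58 → go left; 54 > 33 → go right; 54 > 36 → go right. Place as right child of 36.
Insert 62: 62 > 31 → go right; 62 > 58 → go right; 62 < 65 → go left. Place as left child of 65.
Insert 21: 21 < 31 → go left; 21 < 24 → go left. Place as left child of 24.
Insert 28: 28 < 31 → go left; 28 > 24 → go right; 28 > 25 → go right; 28 < 30 → go left. Place as left child of 30.
Insert 27: 27 < 31 → go left; 27 > 24 → go right; 27 > 25 → go right; 27 < 30 → go left; 27 < 28 → go left. Place as left child of 28.
Insert 46: 46 > 31 → go right; 46 < 58 → go left; 46 > 33 → go right; 46 > 36 → go right; 46 < 54 → go left. Place as left child of 54.
Insert 52: 52 > 31 → go right; 52 < 58 → go left; 52 > 33 → go right; 52 > 36 → go right; 52 < 54 → go left; 52 > 46 → go right. Place as right child of 46.

Delete 21 (at most one child — splice it out).
After deletion, deepest node is 52 at depth 6.

6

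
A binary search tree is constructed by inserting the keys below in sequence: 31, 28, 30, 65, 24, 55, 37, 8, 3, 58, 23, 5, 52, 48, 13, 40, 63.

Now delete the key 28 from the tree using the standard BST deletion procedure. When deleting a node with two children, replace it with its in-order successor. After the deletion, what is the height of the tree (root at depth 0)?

Resulting structure (node: left, right):
  31: L=28, R=65
  28: L=24, R=30
  30: L=–, R=–
  65: L=55, R=–
  24: L=8, R=–
  55: L=37, R=58
  37: L=–, R=52
  8: L=3, R=23
  3: L=–, R=5
  58: L=–, R=63
  23: L=13, R=–
  5: L=–, R=–
  52: L=48, R=–
  48: L=40, R=–
  13: L=–, R=–
  40: L=–, R=–
  63: L=–, R=–

Delete 28 (two children — replace with in-order successor).
After deletion, deepest node is 40 at depth 6.

6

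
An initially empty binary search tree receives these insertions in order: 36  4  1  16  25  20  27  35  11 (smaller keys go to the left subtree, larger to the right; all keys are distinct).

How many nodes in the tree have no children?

36: root
4: left child of 36 (depth 1)
1: left child of 4 (depth 2)
16: right child of 4 (depth 2)
25: right child of 16 (depth 3)
20: left child of 25 (depth 4)
27: right child of 25 (depth 4)
35: right child of 27 (depth 5)
11: left child of 16 (depth 3)

Leaves: 1, 11, 20, 35 — 4 in total.

4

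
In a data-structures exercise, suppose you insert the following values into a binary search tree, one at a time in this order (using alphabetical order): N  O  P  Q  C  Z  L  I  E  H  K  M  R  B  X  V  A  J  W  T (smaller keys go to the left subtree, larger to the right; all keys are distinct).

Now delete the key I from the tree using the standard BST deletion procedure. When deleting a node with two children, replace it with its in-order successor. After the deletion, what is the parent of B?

C

Insert N: tree is empty, so N becomes the root.
Insert O: O > N → go right. Place as right child of N.
Insert P: P > N → go right; P > O → go right. Place as right child of O.
Insert Q: Q > N → go right; Q > O → go right; Q > P → go right. Place as right child of P.
Insert C: C < N → go left. Place as left child of N.
Insert Z: Z > N → go right; Z > O → go right; Z > P → go right; Z > Q → go right. Place as right child of Q.
Insert L: L < N → go left; L > C → go right. Place as right child of C.
Insert I: I < N → go left; I > C → go right; I < L → go left. Place as left child of L.
Insert E: E < N → go left; E > C → go right; E < L → go left; E < I → go left. Place as left child of I.
Insert H: H < N → go left; H > C → go right; H < L → go left; H < I → go left; H > E → go right. Place as right child of E.
Insert K: K < N → go left; K > C → go right; K < L → go left; K > I → go right. Place as right child of I.
Insert M: M < N → go left; M > C → go right; M > L → go right. Place as right child of L.
Insert R: R > N → go right; R > O → go right; R > P → go right; R > Q → go right; R < Z → go left. Place as left child of Z.
Insert B: B < N → go left; B < C → go left. Place as left child of C.
Insert X: X > N → go right; X > O → go right; X > P → go right; X > Q → go right; X < Z → go left; X > R → go right. Place as right child of R.
Insert V: V > N → go right; V > O → go right; V > P → go right; V > Q → go right; V < Z → go left; V > R → go right; V < X → go left. Place as left child of X.
Insert A: A < N → go left; A < C → go left; A < B → go left. Place as left child of B.
Insert J: J < N → go left; J > C → go right; J < L → go left; J > I → go right; J < K → go left. Place as left child of K.
Insert W: W > N → go right; W > O → go right; W > P → go right; W > Q → go right; W < Z → go left; W > R → go right; W < X → go left; W > V → go right. Place as right child of V.
Insert T: T > N → go right; T > O → go right; T > P → go right; T > Q → go right; T < Z → go left; T > R → go right; T < X → go left; T < V → go left. Place as left child of V.

Delete I (two children — replace with in-order successor).
After deletion, B's parent is C.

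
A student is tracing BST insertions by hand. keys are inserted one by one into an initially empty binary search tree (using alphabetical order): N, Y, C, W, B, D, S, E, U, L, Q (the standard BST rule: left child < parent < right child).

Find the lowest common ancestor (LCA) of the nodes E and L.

E

N: root
Y: right child of N (depth 1)
C: left child of N (depth 1)
W: left child of Y (depth 2)
B: left child of C (depth 2)
D: right child of C (depth 2)
S: left child of W (depth 3)
E: right child of D (depth 3)
U: right child of S (depth 4)
L: right child of E (depth 4)
Q: left child of S (depth 4)

Path to E: N → C → D → E
Path to L: N → C → D → E → L
E lies on both paths and is an ancestor of the other node.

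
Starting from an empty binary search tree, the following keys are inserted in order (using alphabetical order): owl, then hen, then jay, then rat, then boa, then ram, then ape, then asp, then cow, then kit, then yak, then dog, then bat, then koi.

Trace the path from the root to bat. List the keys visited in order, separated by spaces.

owl hen boa ape asp bat

owl: root
hen: left child of owl (depth 1)
jay: right child of hen (depth 2)
rat: right child of owl (depth 1)
boa: left child of hen (depth 2)
ram: left child of rat (depth 2)
ape: left child of boa (depth 3)
asp: right child of ape (depth 4)
cow: right child of boa (depth 3)
kit: right child of jay (depth 3)
yak: right child of rat (depth 2)
dog: right child of cow (depth 4)
bat: right child of asp (depth 5)
koi: right child of kit (depth 4)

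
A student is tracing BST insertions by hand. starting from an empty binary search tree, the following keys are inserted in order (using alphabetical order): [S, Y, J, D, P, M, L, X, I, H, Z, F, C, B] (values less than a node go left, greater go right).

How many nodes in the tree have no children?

5

Resulting structure (node: left, right):
  S: L=J, R=Y
  Y: L=X, R=Z
  J: L=D, R=P
  D: L=C, R=I
  P: L=M, R=–
  M: L=L, R=–
  L: L=–, R=–
  X: L=–, R=–
  I: L=H, R=–
  H: L=F, R=–
  Z: L=–, R=–
  F: L=–, R=–
  C: L=B, R=–
  B: L=–, R=–

Leaves: B, F, L, X, Z — 5 in total.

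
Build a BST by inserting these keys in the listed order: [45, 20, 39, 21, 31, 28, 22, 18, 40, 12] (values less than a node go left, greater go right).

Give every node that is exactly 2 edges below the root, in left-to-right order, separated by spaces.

45: root
20: left child of 45 (depth 1)
39: right child of 20 (depth 2)
21: left child of 39 (depth 3)
31: right child of 21 (depth 4)
28: left child of 31 (depth 5)
22: left child of 28 (depth 6)
18: left child of 20 (depth 2)
40: right child of 39 (depth 3)
12: left child of 18 (depth 3)

18 39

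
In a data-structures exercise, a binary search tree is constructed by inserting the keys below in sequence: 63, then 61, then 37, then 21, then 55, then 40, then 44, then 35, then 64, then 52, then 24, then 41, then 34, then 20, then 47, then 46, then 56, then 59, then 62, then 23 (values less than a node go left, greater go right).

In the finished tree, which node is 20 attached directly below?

Insert 63: tree is empty, so 63 becomes the root.
Insert 61: 61 < 63 → go left. Place as left child of 63.
Insert 37: 37 < 63 → go left; 37 < 61 → go left. Place as left child of 61.
Insert 21: 21 < 63 → go left; 21 < 61 → go left; 21 < 37 → go left. Place as left child of 37.
Insert 55: 55 < 63 → go left; 55 < 61 → go left; 55 > 37 → go right. Place as right child of 37.
Insert 40: 40 < 63 → go left; 40 < 61 → go left; 40 > 37 → go right; 40 < 55 → go left. Place as left child of 55.
Insert 44: 44 < 63 → go left; 44 < 61 → go left; 44 > 37 → go right; 44 < 55 → go left; 44 > 40 → go right. Place as right child of 40.
Insert 35: 35 < 63 → go left; 35 < 61 → go left; 35 < 37 → go left; 35 > 21 → go right. Place as right child of 21.
Insert 64: 64 > 63 → go right. Place as right child of 63.
Insert 52: 52 < 63 → go left; 52 < 61 → go left; 52 > 37 → go right; 52 < 55 → go left; 52 > 40 → go right; 52 > 44 → go right. Place as right child of 44.
Insert 24: 24 < 63 → go left; 24 < 61 → go left; 24 < 37 → go left; 24 > 21 → go right; 24 < 35 → go left. Place as left child of 35.
Insert 41: 41 < 63 → go left; 41 < 61 → go left; 41 > 37 → go right; 41 < 55 → go left; 41 > 40 → go right; 41 < 44 → go left. Place as left child of 44.
Insert 34: 34 < 63 → go left; 34 < 61 → go left; 34 < 37 → go left; 34 > 21 → go right; 34 < 35 → go left; 34 > 24 → go right. Place as right child of 24.
Insert 20: 20 < 63 → go left; 20 < 61 → go left; 20 < 37 → go left; 20 < 21 → go left. Place as left child of 21.
Insert 47: 47 < 63 → go left; 47 < 61 → go left; 47 > 37 → go right; 47 < 55 → go left; 47 > 40 → go right; 47 > 44 → go right; 47 < 52 → go left. Place as left child of 52.
Insert 46: 46 < 63 → go left; 46 < 61 → go left; 46 > 37 → go right; 46 < 55 → go left; 46 > 40 → go right; 46 > 44 → go right; 46 < 52 → go left; 46 < 47 → go left. Place as left child of 47.
Insert 56: 56 < 63 → go left; 56 < 61 → go left; 56 > 37 → go right; 56 > 55 → go right. Place as right child of 55.
Insert 59: 59 < 63 → go left; 59 < 61 → go left; 59 > 37 → go right; 59 > 55 → go right; 59 > 56 → go right. Place as right child of 56.
Insert 62: 62 < 63 → go left; 62 > 61 → go right. Place as right child of 61.
Insert 23: 23 < 63 → go left; 23 < 61 → go left; 23 < 37 → go left; 23 > 21 → go right; 23 < 35 → go left; 23 < 24 → go left. Place as left child of 24.

21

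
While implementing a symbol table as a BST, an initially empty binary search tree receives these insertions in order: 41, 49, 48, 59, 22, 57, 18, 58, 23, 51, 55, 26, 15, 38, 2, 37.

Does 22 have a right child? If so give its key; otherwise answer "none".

23

41: root
49: right child of 41 (depth 1)
48: left child of 49 (depth 2)
59: right child of 49 (depth 2)
22: left child of 41 (depth 1)
57: left child of 59 (depth 3)
18: left child of 22 (depth 2)
58: right child of 57 (depth 4)
23: right child of 22 (depth 2)
51: left child of 57 (depth 4)
55: right child of 51 (depth 5)
26: right child of 23 (depth 3)
15: left child of 18 (depth 3)
38: right child of 26 (depth 4)
2: left child of 15 (depth 4)
37: left child of 38 (depth 5)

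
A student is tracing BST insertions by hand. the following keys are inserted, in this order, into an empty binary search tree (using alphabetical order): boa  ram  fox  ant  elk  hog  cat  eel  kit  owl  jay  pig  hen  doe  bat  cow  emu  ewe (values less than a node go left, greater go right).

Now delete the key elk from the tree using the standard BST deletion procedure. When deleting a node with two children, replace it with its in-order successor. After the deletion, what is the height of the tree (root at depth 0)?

Insert boa: tree is empty, so boa becomes the root.
Insert ram: ram > boa → go right. Place as right child of boa.
Insert fox: fox > boa → go right; fox < ram → go left. Place as left child of ram.
Insert ant: ant < boa → go left. Place as left child of boa.
Insert elk: elk > boa → go right; elk < ram → go left; elk < fox → go left. Place as left child of fox.
Insert hog: hog > boa → go right; hog < ram → go left; hog > fox → go right. Place as right child of fox.
Insert cat: cat > boa → go right; cat < ram → go left; cat < fox → go left; cat < elk → go left. Place as left child of elk.
Insert eel: eel > boa → go right; eel < ram → go left; eel < fox → go left; eel < elk → go left; eel > cat → go right. Place as right child of cat.
Insert kit: kit > boa → go right; kit < ram → go left; kit > fox → go right; kit > hog → go right. Place as right child of hog.
Insert owl: owl > boa → go right; owl < ram → go left; owl > fox → go right; owl > hog → go right; owl > kit → go right. Place as right child of kit.
Insert jay: jay > boa → go right; jay < ram → go left; jay > fox → go right; jay > hog → go right; jay < kit → go left. Place as left child of kit.
Insert pig: pig > boa → go right; pig < ram → go left; pig > fox → go right; pig > hog → go right; pig > kit → go right; pig > owl → go right. Place as right child of owl.
Insert hen: hen > boa → go right; hen < ram → go left; hen > fox → go right; hen < hog → go left. Place as left child of hog.
Insert doe: doe > boa → go right; doe < ram → go left; doe < fox → go left; doe < elk → go left; doe > cat → go right; doe < eel → go left. Place as left child of eel.
Insert bat: bat < boa → go left; bat > ant → go right. Place as right child of ant.
Insert cow: cow > boa → go right; cow < ram → go left; cow < fox → go left; cow < elk → go left; cow > cat → go right; cow < eel → go left; cow < doe → go left. Place as left child of doe.
Insert emu: emu > boa → go right; emu < ram → go left; emu < fox → go left; emu > elk → go right. Place as right child of elk.
Insert ewe: ewe > boa → go right; ewe < ram → go left; ewe < fox → go left; ewe > elk → go right; ewe > emu → go right. Place as right child of emu.

Delete elk (two children — replace with in-order successor).
After deletion, deepest node is cow at depth 7.

7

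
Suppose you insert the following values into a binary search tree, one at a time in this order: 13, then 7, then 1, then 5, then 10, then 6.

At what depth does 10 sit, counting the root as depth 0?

13: root
7: left child of 13 (depth 1)
1: left child of 7 (depth 2)
5: right child of 1 (depth 3)
10: right child of 7 (depth 2)
6: right child of 5 (depth 4)

Path to 10: 13 → 7 → 10, which is 2 edges.

2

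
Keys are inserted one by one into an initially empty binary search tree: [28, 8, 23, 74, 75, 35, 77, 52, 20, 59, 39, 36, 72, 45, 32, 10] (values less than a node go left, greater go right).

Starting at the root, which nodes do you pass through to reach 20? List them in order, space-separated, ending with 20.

28: root
8: left child of 28 (depth 1)
23: right child of 8 (depth 2)
74: right child of 28 (depth 1)
75: right child of 74 (depth 2)
35: left child of 74 (depth 2)
77: right child of 75 (depth 3)
52: right child of 35 (depth 3)
20: left child of 23 (depth 3)
59: right child of 52 (depth 4)
39: left child of 52 (depth 4)
36: left child of 39 (depth 5)
72: right child of 59 (depth 5)
45: right child of 39 (depth 5)
32: left child of 35 (depth 3)
10: left child of 20 (depth 4)

28 8 23 20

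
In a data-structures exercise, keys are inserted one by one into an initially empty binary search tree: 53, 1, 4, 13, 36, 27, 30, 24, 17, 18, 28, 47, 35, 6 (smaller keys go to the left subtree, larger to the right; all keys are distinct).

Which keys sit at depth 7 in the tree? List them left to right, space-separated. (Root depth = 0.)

17 28 35

Insert 53: tree is empty, so 53 becomes the root.
Insert 1: 1 < 53 → go left. Place as left child of 53.
Insert 4: 4 < 53 → go left; 4 > 1 → go right. Place as right child of 1.
Insert 13: 13 < 53 → go left; 13 > 1 → go right; 13 > 4 → go right. Place as right child of 4.
Insert 36: 36 < 53 → go left; 36 > 1 → go right; 36 > 4 → go right; 36 > 13 → go right. Place as right child of 13.
Insert 27: 27 < 53 → go left; 27 > 1 → go right; 27 > 4 → go right; 27 > 13 → go right; 27 < 36 → go left. Place as left child of 36.
Insert 30: 30 < 53 → go left; 30 > 1 → go right; 30 > 4 → go right; 30 > 13 → go right; 30 < 36 → go left; 30 > 27 → go right. Place as right child of 27.
Insert 24: 24 < 53 → go left; 24 > 1 → go right; 24 > 4 → go right; 24 > 13 → go right; 24 < 36 → go left; 24 < 27 → go left. Place as left child of 27.
Insert 17: 17 < 53 → go left; 17 > 1 → go right; 17 > 4 → go right; 17 > 13 → go right; 17 < 36 → go left; 17 < 27 → go left; 17 < 24 → go left. Place as left child of 24.
Insert 18: 18 < 53 → go left; 18 > 1 → go right; 18 > 4 → go right; 18 > 13 → go right; 18 < 36 → go left; 18 < 27 → go left; 18 < 24 → go left; 18 > 17 → go right. Place as right child of 17.
Insert 28: 28 < 53 → go left; 28 > 1 → go right; 28 > 4 → go right; 28 > 13 → go right; 28 < 36 → go left; 28 > 27 → go right; 28 < 30 → go left. Place as left child of 30.
Insert 47: 47 < 53 → go left; 47 > 1 → go right; 47 > 4 → go right; 47 > 13 → go right; 47 > 36 → go right. Place as right child of 36.
Insert 35: 35 < 53 → go left; 35 > 1 → go right; 35 > 4 → go right; 35 > 13 → go right; 35 < 36 → go left; 35 > 27 → go right; 35 > 30 → go right. Place as right child of 30.
Insert 6: 6 < 53 → go left; 6 > 1 → go right; 6 > 4 → go right; 6 < 13 → go left. Place as left child of 13.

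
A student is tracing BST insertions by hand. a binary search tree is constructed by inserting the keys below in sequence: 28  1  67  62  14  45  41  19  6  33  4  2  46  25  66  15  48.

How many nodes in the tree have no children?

6

Insert 28: tree is empty, so 28 becomes the root.
Insert 1: 1 < 28 → go left. Place as left child of 28.
Insert 67: 67 > 28 → go right. Place as right child of 28.
Insert 62: 62 > 28 → go right; 62 < 67 → go left. Place as left child of 67.
Insert 14: 14 < 28 → go left; 14 > 1 → go right. Place as right child of 1.
Insert 45: 45 > 28 → go right; 45 < 67 → go left; 45 < 62 → go left. Place as left child of 62.
Insert 41: 41 > 28 → go right; 41 < 67 → go left; 41 < 62 → go left; 41 < 45 → go left. Place as left child of 45.
Insert 19: 19 < 28 → go left; 19 > 1 → go right; 19 > 14 → go right. Place as right child of 14.
Insert 6: 6 < 28 → go left; 6 > 1 → go right; 6 < 14 → go left. Place as left child of 14.
Insert 33: 33 > 28 → go right; 33 < 67 → go left; 33 < 62 → go left; 33 < 45 → go left; 33 < 41 → go left. Place as left child of 41.
Insert 4: 4 < 28 → go left; 4 > 1 → go right; 4 < 14 → go left; 4 < 6 → go left. Place as left child of 6.
Insert 2: 2 < 28 → go left; 2 > 1 → go right; 2 < 14 → go left; 2 < 6 → go left; 2 < 4 → go left. Place as left child of 4.
Insert 46: 46 > 28 → go right; 46 < 67 → go left; 46 < 62 → go left; 46 > 45 → go right. Place as right child of 45.
Insert 25: 25 < 28 → go left; 25 > 1 → go right; 25 > 14 → go right; 25 > 19 → go right. Place as right child of 19.
Insert 66: 66 > 28 → go right; 66 < 67 → go left; 66 > 62 → go right. Place as right child of 62.
Insert 15: 15 < 28 → go left; 15 > 1 → go right; 15 > 14 → go right; 15 < 19 → go left. Place as left child of 19.
Insert 48: 48 > 28 → go right; 48 < 67 → go left; 48 < 62 → go left; 48 > 45 → go right; 48 > 46 → go right. Place as right child of 46.

Leaves: 2, 15, 25, 33, 48, 66 — 6 in total.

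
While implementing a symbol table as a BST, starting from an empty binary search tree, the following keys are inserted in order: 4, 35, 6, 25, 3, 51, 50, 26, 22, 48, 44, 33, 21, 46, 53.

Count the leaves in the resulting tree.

Resulting structure (node: left, right):
  4: L=3, R=35
  35: L=6, R=51
  6: L=–, R=25
  25: L=22, R=26
  3: L=–, R=–
  51: L=50, R=53
  50: L=48, R=–
  26: L=–, R=33
  22: L=21, R=–
  48: L=44, R=–
  44: L=–, R=46
  33: L=–, R=–
  21: L=–, R=–
  46: L=–, R=–
  53: L=–, R=–

Leaves: 3, 21, 33, 46, 53 — 5 in total.

5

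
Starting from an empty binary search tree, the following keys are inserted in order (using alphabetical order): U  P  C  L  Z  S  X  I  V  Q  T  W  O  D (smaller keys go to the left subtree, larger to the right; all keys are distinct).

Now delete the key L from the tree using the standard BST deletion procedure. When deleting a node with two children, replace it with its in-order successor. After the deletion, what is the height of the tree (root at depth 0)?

5

U: root
P: left child of U (depth 1)
C: left child of P (depth 2)
L: right child of C (depth 3)
Z: right child of U (depth 1)
S: right child of P (depth 2)
X: left child of Z (depth 2)
I: left child of L (depth 4)
V: left child of X (depth 3)
Q: left child of S (depth 3)
T: right child of S (depth 3)
W: right child of V (depth 4)
O: right child of L (depth 4)
D: left child of I (depth 5)

Delete L (two children — replace with in-order successor).
After deletion, deepest node is D at depth 5.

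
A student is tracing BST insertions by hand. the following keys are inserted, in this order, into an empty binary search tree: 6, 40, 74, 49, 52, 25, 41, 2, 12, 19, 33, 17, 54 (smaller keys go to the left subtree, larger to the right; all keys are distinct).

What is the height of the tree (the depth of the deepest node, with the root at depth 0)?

5

Resulting structure (node: left, right):
  6: L=2, R=40
  40: L=25, R=74
  74: L=49, R=–
  49: L=41, R=52
  52: L=–, R=54
  25: L=12, R=33
  41: L=–, R=–
  2: L=–, R=–
  12: L=–, R=19
  19: L=17, R=–
  33: L=–, R=–
  17: L=–, R=–
  54: L=–, R=–

The deepest node is 17 at depth 5.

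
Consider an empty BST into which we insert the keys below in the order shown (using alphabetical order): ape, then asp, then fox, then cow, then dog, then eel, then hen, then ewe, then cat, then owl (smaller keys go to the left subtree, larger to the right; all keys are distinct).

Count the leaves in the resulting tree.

3

ape: root
asp: right child of ape (depth 1)
fox: right child of asp (depth 2)
cow: left child of fox (depth 3)
dog: right child of cow (depth 4)
eel: right child of dog (depth 5)
hen: right child of fox (depth 3)
ewe: right child of eel (depth 6)
cat: left child of cow (depth 4)
owl: right child of hen (depth 4)

Leaves: cat, ewe, owl — 3 in total.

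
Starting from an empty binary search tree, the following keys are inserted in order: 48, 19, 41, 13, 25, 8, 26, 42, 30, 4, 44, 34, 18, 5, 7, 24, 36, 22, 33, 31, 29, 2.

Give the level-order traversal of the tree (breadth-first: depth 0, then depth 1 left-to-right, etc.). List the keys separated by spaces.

Resulting structure (node: left, right):
  48: L=19, R=–
  19: L=13, R=41
  41: L=25, R=42
  13: L=8, R=18
  25: L=24, R=26
  8: L=4, R=–
  26: L=–, R=30
  42: L=–, R=44
  30: L=29, R=34
  4: L=2, R=5
  44: L=–, R=–
  34: L=33, R=36
  18: L=–, R=–
  5: L=–, R=7
  7: L=–, R=–
  24: L=22, R=–
  36: L=–, R=–
  22: L=–, R=–
  33: L=31, R=–
  31: L=–, R=–
  29: L=–, R=–
  2: L=–, R=–

48 19 13 41 8 18 25 42 4 24 26 44 2 5 22 30 7 29 34 33 36 31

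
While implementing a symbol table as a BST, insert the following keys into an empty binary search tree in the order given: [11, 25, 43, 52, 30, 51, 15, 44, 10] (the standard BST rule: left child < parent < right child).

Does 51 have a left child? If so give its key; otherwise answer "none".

Resulting structure (node: left, right):
  11: L=10, R=25
  25: L=15, R=43
  43: L=30, R=52
  52: L=51, R=–
  30: L=–, R=–
  51: L=44, R=–
  15: L=–, R=–
  44: L=–, R=–
  10: L=–, R=–

44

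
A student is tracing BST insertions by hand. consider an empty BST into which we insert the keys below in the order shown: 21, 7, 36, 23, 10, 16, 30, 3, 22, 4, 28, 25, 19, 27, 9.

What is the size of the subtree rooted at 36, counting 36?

7

21: root
7: left child of 21 (depth 1)
36: right child of 21 (depth 1)
23: left child of 36 (depth 2)
10: right child of 7 (depth 2)
16: right child of 10 (depth 3)
30: right child of 23 (depth 3)
3: left child of 7 (depth 2)
22: left child of 23 (depth 3)
4: right child of 3 (depth 3)
28: left child of 30 (depth 4)
25: left child of 28 (depth 5)
19: right child of 16 (depth 4)
27: right child of 25 (depth 6)
9: left child of 10 (depth 3)

Subtree rooted at 36 contains: 36, 23, 22, 30, 28, 25, 27 — 7 nodes.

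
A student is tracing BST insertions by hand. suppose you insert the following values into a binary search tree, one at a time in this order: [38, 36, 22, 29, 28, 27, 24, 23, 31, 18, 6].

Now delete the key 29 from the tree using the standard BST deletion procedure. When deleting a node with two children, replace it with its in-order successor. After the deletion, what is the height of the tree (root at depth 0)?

38: root
36: left child of 38 (depth 1)
22: left child of 36 (depth 2)
29: right child of 22 (depth 3)
28: left child of 29 (depth 4)
27: left child of 28 (depth 5)
24: left child of 27 (depth 6)
23: left child of 24 (depth 7)
31: right child of 29 (depth 4)
18: left child of 22 (depth 3)
6: left child of 18 (depth 4)

Delete 29 (two children — replace with in-order successor).
After deletion, deepest node is 23 at depth 7.

7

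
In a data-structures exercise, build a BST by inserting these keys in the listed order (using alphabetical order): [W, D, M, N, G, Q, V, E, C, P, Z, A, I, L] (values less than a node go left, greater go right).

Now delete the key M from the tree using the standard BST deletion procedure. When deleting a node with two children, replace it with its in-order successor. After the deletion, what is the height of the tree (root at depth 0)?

5

Resulting structure (node: left, right):
  W: L=D, R=Z
  D: L=C, R=M
  M: L=G, R=N
  N: L=–, R=Q
  G: L=E, R=I
  Q: L=P, R=V
  V: L=–, R=–
  E: L=–, R=–
  C: L=A, R=–
  P: L=–, R=–
  Z: L=–, R=–
  A: L=–, R=–
  I: L=–, R=L
  L: L=–, R=–

Delete M (two children — replace with in-order successor).
After deletion, deepest node is L at depth 5.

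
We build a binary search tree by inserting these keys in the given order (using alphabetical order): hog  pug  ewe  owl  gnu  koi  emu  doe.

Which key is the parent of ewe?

hog

hog: root
pug: right child of hog (depth 1)
ewe: left child of hog (depth 1)
owl: left child of pug (depth 2)
gnu: right child of ewe (depth 2)
koi: left child of owl (depth 3)
emu: left child of ewe (depth 2)
doe: left child of emu (depth 3)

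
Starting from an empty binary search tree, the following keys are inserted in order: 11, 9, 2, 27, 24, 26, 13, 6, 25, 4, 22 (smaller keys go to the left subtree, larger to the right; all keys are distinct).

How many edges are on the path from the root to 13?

Insert 11: tree is empty, so 11 becomes the root.
Insert 9: 9 < 11 → go left. Place as left child of 11.
Insert 2: 2 < 11 → go left; 2 < 9 → go left. Place as left child of 9.
Insert 27: 27 > 11 → go right. Place as right child of 11.
Insert 24: 24 > 11 → go right; 24 < 27 → go left. Place as left child of 27.
Insert 26: 26 > 11 → go right; 26 < 27 → go left; 26 > 24 → go right. Place as right child of 24.
Insert 13: 13 > 11 → go right; 13 < 27 → go left; 13 < 24 → go left. Place as left child of 24.
Insert 6: 6 < 11 → go left; 6 < 9 → go left; 6 > 2 → go right. Place as right child of 2.
Insert 25: 25 > 11 → go right; 25 < 27 → go left; 25 > 24 → go right; 25 < 26 → go left. Place as left child of 26.
Insert 4: 4 < 11 → go left; 4 < 9 → go left; 4 > 2 → go right; 4 < 6 → go left. Place as left child of 6.
Insert 22: 22 > 11 → go right; 22 < 27 → go left; 22 < 24 → go left; 22 > 13 → go right. Place as right child of 13.

Path to 13: 11 → 27 → 24 → 13, which is 3 edges.

3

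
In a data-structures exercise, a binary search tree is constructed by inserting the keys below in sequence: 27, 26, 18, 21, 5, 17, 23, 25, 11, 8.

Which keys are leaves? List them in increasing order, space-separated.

27: root
26: left child of 27 (depth 1)
18: left child of 26 (depth 2)
21: right child of 18 (depth 3)
5: left child of 18 (depth 3)
17: right child of 5 (depth 4)
23: right child of 21 (depth 4)
25: right child of 23 (depth 5)
11: left child of 17 (depth 5)
8: left child of 11 (depth 6)

8 25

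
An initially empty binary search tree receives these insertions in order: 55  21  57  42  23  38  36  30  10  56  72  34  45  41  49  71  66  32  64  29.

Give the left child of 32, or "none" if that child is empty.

none

Insert 55: tree is empty, so 55 becomes the root.
Insert 21: 21 < 55 → go left. Place as left child of 55.
Insert 57: 57 > 55 → go right. Place as right child of 55.
Insert 42: 42 < 55 → go left; 42 > 21 → go right. Place as right child of 21.
Insert 23: 23 < 55 → go left; 23 > 21 → go right; 23 < 42 → go left. Place as left child of 42.
Insert 38: 38 < 55 → go left; 38 > 21 → go right; 38 < 42 → go left; 38 > 23 → go right. Place as right child of 23.
Insert 36: 36 < 55 → go left; 36 > 21 → go right; 36 < 42 → go left; 36 > 23 → go right; 36 < 38 → go left. Place as left child of 38.
Insert 30: 30 < 55 → go left; 30 > 21 → go right; 30 < 42 → go left; 30 > 23 → go right; 30 < 38 → go left; 30 < 36 → go left. Place as left child of 36.
Insert 10: 10 < 55 → go left; 10 < 21 → go left. Place as left child of 21.
Insert 56: 56 > 55 → go right; 56 < 57 → go left. Place as left child of 57.
Insert 72: 72 > 55 → go right; 72 > 57 → go right. Place as right child of 57.
Insert 34: 34 < 55 → go left; 34 > 21 → go right; 34 < 42 → go left; 34 > 23 → go right; 34 < 38 → go left; 34 < 36 → go left; 34 > 30 → go right. Place as right child of 30.
Insert 45: 45 < 55 → go left; 45 > 21 → go right; 45 > 42 → go right. Place as right child of 42.
Insert 41: 41 < 55 → go left; 41 > 21 → go right; 41 < 42 → go left; 41 > 23 → go right; 41 > 38 → go right. Place as right child of 38.
Insert 49: 49 < 55 → go left; 49 > 21 → go right; 49 > 42 → go right; 49 > 45 → go right. Place as right child of 45.
Insert 71: 71 > 55 → go right; 71 > 57 → go right; 71 < 72 → go left. Place as left child of 72.
Insert 66: 66 > 55 → go right; 66 > 57 → go right; 66 < 72 → go left; 66 < 71 → go left. Place as left child of 71.
Insert 32: 32 < 55 → go left; 32 > 21 → go right; 32 < 42 → go left; 32 > 23 → go right; 32 < 38 → go left; 32 < 36 → go left; 32 > 30 → go right; 32 < 34 → go left. Place as left child of 34.
Insert 64: 64 > 55 → go right; 64 > 57 → go right; 64 < 72 → go left; 64 < 71 → go left; 64 < 66 → go left. Place as left child of 66.
Insert 29: 29 < 55 → go left; 29 > 21 → go right; 29 < 42 → go left; 29 > 23 → go right; 29 < 38 → go left; 29 < 36 → go left; 29 < 30 → go left. Place as left child of 30.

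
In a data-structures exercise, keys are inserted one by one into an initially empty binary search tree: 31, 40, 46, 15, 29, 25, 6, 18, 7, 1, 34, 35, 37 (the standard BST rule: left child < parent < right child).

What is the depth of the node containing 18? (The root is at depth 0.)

4

31: root
40: right child of 31 (depth 1)
46: right child of 40 (depth 2)
15: left child of 31 (depth 1)
29: right child of 15 (depth 2)
25: left child of 29 (depth 3)
6: left child of 15 (depth 2)
18: left child of 25 (depth 4)
7: right child of 6 (depth 3)
1: left child of 6 (depth 3)
34: left child of 40 (depth 2)
35: right child of 34 (depth 3)
37: right child of 35 (depth 4)

Path to 18: 31 → 15 → 29 → 25 → 18, which is 4 edges.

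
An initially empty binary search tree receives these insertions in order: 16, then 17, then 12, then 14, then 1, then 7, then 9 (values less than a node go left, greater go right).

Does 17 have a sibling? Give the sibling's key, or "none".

Insert 16: tree is empty, so 16 becomes the root.
Insert 17: 17 > 16 → go right. Place as right child of 16.
Insert 12: 12 < 16 → go left. Place as left child of 16.
Insert 14: 14 < 16 → go left; 14 > 12 → go right. Place as right child of 12.
Insert 1: 1 < 16 → go left; 1 < 12 → go left. Place as left child of 12.
Insert 7: 7 < 16 → go left; 7 < 12 → go left; 7 > 1 → go right. Place as right child of 1.
Insert 9: 9 < 16 → go left; 9 < 12 → go left; 9 > 1 → go right; 9 > 7 → go right. Place as right child of 7.

17's parent is 16; the other child of 16 is 12.

12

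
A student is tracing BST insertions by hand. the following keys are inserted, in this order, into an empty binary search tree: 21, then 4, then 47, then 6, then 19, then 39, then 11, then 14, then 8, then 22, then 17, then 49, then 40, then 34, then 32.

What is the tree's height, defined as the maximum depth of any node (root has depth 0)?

21: root
4: left child of 21 (depth 1)
47: right child of 21 (depth 1)
6: right child of 4 (depth 2)
19: right child of 6 (depth 3)
39: left child of 47 (depth 2)
11: left child of 19 (depth 4)
14: right child of 11 (depth 5)
8: left child of 11 (depth 5)
22: left child of 39 (depth 3)
17: right child of 14 (depth 6)
49: right child of 47 (depth 2)
40: right child of 39 (depth 3)
34: right child of 22 (depth 4)
32: left child of 34 (depth 5)

The deepest node is 17 at depth 6.

6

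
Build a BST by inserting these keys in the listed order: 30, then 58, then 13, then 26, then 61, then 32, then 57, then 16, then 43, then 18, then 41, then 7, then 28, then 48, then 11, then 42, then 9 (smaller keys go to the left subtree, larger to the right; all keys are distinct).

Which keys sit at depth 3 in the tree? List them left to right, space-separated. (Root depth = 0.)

11 16 28 57

Insert 30: tree is empty, so 30 becomes the root.
Insert 58: 58 > 30 → go right. Place as right child of 30.
Insert 13: 13 < 30 → go left. Place as left child of 30.
Insert 26: 26 < 30 → go left; 26 > 13 → go right. Place as right child of 13.
Insert 61: 61 > 30 → go right; 61 > 58 → go right. Place as right child of 58.
Insert 32: 32 > 30 → go right; 32 < 58 → go left. Place as left child of 58.
Insert 57: 57 > 30 → go right; 57 < 58 → go left; 57 > 32 → go right. Place as right child of 32.
Insert 16: 16 < 30 → go left; 16 > 13 → go right; 16 < 26 → go left. Place as left child of 26.
Insert 43: 43 > 30 → go right; 43 < 58 → go left; 43 > 32 → go right; 43 < 57 → go left. Place as left child of 57.
Insert 18: 18 < 30 → go left; 18 > 13 → go right; 18 < 26 → go left; 18 > 16 → go right. Place as right child of 16.
Insert 41: 41 > 30 → go right; 41 < 58 → go left; 41 > 32 → go right; 41 < 57 → go left; 41 < 43 → go left. Place as left child of 43.
Insert 7: 7 < 30 → go left; 7 < 13 → go left. Place as left child of 13.
Insert 28: 28 < 30 → go left; 28 > 13 → go right; 28 > 26 → go right. Place as right child of 26.
Insert 48: 48 > 30 → go right; 48 < 58 → go left; 48 > 32 → go right; 48 < 57 → go left; 48 > 43 → go right. Place as right child of 43.
Insert 11: 11 < 30 → go left; 11 < 13 → go left; 11 > 7 → go right. Place as right child of 7.
Insert 42: 42 > 30 → go right; 42 < 58 → go left; 42 > 32 → go right; 42 < 57 → go left; 42 < 43 → go left; 42 > 41 → go right. Place as right child of 41.
Insert 9: 9 < 30 → go left; 9 < 13 → go left; 9 > 7 → go right; 9 < 11 → go left. Place as left child of 11.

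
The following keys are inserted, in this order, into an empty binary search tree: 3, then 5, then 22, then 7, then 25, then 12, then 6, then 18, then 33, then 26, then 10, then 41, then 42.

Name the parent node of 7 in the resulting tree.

Resulting structure (node: left, right):
  3: L=–, R=5
  5: L=–, R=22
  22: L=7, R=25
  7: L=6, R=12
  25: L=–, R=33
  12: L=10, R=18
  6: L=–, R=–
  18: L=–, R=–
  33: L=26, R=41
  26: L=–, R=–
  10: L=–, R=–
  41: L=–, R=42
  42: L=–, R=–

22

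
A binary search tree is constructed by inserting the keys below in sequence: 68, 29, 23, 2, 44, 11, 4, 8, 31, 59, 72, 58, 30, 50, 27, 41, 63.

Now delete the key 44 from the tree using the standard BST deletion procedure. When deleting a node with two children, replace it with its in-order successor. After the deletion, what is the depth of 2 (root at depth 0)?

3

68: root
29: left child of 68 (depth 1)
23: left child of 29 (depth 2)
2: left child of 23 (depth 3)
44: right child of 29 (depth 2)
11: right child of 2 (depth 4)
4: left child of 11 (depth 5)
8: right child of 4 (depth 6)
31: left child of 44 (depth 3)
59: right child of 44 (depth 3)
72: right child of 68 (depth 1)
58: left child of 59 (depth 4)
30: left child of 31 (depth 4)
50: left child of 58 (depth 5)
27: right child of 23 (depth 3)
41: right child of 31 (depth 4)
63: right child of 59 (depth 4)

Delete 44 (two children — replace with in-order successor).
After deletion, path to 2: 68 → 29 → 23 → 2.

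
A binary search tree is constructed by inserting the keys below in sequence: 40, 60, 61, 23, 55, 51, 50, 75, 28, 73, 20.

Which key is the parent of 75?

Insert 40: tree is empty, so 40 becomes the root.
Insert 60: 60 > 40 → go right. Place as right child of 40.
Insert 61: 61 > 40 → go right; 61 > 60 → go right. Place as right child of 60.
Insert 23: 23 < 40 → go left. Place as left child of 40.
Insert 55: 55 > 40 → go right; 55 < 60 → go left. Place as left child of 60.
Insert 51: 51 > 40 → go right; 51 < 60 → go left; 51 < 55 → go left. Place as left child of 55.
Insert 50: 50 > 40 → go right; 50 < 60 → go left; 50 < 55 → go left; 50 < 51 → go left. Place as left child of 51.
Insert 75: 75 > 40 → go right; 75 > 60 → go right; 75 > 61 → go right. Place as right child of 61.
Insert 28: 28 < 40 → go left; 28 > 23 → go right. Place as right child of 23.
Insert 73: 73 > 40 → go right; 73 > 60 → go right; 73 > 61 → go right; 73 < 75 → go left. Place as left child of 75.
Insert 20: 20 < 40 → go left; 20 < 23 → go left. Place as left child of 23.

61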